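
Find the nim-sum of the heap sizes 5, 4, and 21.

20

Nim-sum: 5 ⊕ 4 ⊕ 21 = 20.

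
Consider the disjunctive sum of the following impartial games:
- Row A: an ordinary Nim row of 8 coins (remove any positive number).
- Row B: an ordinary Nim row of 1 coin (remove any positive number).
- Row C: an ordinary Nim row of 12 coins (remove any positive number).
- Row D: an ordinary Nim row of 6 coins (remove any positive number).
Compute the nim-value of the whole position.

Row A is a plain Nim row of size 8, so its Grundy value is 8.
Row B is a plain Nim row of size 1, so its Grundy value is 1.
Row C is a plain Nim row of size 12, so its Grundy value is 12.
Row D is a plain Nim row of size 6, so its Grundy value is 6.
The value of a disjunctive sum is the nim-sum of the parts.
Combined value = 8 XOR 1 XOR 12 XOR 6 = 3.

3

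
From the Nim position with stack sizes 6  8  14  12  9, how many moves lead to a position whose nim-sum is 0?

Nim-sum: 6 ^ 8 ^ 14 ^ 12 ^ 9 = 5.
The overall nim-sum is X = 5. A stack of size p has a winning move iff p XOR X < p (reduce it to p XOR X).
  6: 6 XOR 5 = 3 < 6 — winning move (to 3).
  8: 8 XOR 5 = 13 ≥ 8 — no move.
  14: 14 XOR 5 = 11 < 14 — winning move (to 11).
  12: 12 XOR 5 = 9 < 12 — winning move (to 9).
  9: 9 XOR 5 = 12 ≥ 9 — no move.
That gives 3 winning moves.

3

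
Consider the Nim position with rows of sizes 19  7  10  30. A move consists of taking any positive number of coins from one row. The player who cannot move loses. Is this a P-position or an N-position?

P-position

Compute the nim-sum pairwise:
19 XOR 7 = 20
20 XOR 10 = 30
30 XOR 30 = 0
The nim-sum is 0, so this is a P-position: the player to move is in a losing position under optimal play.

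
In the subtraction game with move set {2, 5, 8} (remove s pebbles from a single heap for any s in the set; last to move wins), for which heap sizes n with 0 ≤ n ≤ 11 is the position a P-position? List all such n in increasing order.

0, 1, 4, 7, 10, 11

Build the Grundy sequence with g(k) = mex{g(k−s) : s ∈ {2, 5, 8}, s ≤ k}:
k:     0  1  2  3  4  5  6  7  8  9 10 11
g(k):  0  0  1  1  0  2  1  0  2  1  0  0
The P-positions (g = 0) in 0..11 are 0, 1, 4, 7, 10, 11.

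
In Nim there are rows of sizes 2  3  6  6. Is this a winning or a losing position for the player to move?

Compute the nim-sum pairwise:
2 ⊕ 3 = 1
1 ⊕ 6 = 7
7 ⊕ 6 = 1
The nim-sum is 1 ≠ 0, so this is an N-position: the player to move can win.

Winning position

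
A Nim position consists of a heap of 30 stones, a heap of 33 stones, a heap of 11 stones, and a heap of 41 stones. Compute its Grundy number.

29

Nim-sum: 30 ⊕ 33 ⊕ 11 ⊕ 41 = 29.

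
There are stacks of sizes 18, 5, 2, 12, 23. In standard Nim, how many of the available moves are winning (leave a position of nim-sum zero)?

Bitwise XOR of the heap sizes:
  10010  (18)
  00101  (5)
  00010  (2)
  01100  (12)
  10111  (23)
  -----
  01110  (14)
The overall nim-sum is X = 14. A stack of size p has a winning move iff p XOR X < p (reduce it to p XOR X).
  18: 18 XOR 14 = 28 ≥ 18 — no move.
  5: 5 XOR 14 = 11 ≥ 5 — no move.
  2: 2 XOR 14 = 12 ≥ 2 — no move.
  12: 12 XOR 14 = 2 < 12 — winning move (to 2).
  23: 23 XOR 14 = 25 ≥ 23 — no move.
That gives 1 winning move.

1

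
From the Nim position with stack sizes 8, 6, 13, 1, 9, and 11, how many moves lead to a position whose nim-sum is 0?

0

Nim-sum: 8 ⊕ 6 ⊕ 13 ⊕ 1 ⊕ 9 ⊕ 11 = 0.
The nim-sum is already 0, so every move leaves a nonzero nim-sum — there are no winning moves.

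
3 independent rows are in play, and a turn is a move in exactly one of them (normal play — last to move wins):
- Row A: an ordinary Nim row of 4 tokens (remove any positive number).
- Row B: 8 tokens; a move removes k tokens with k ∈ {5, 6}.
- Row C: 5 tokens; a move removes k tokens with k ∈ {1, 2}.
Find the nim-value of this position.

Row A is a plain Nim row of size 4, so its Grundy value is 4.
For row B, compute g(0), g(1), … with moves {5, 6}:
k:     0  1  2  3  4  5  6  7  8
g(k):  0  0  0  0  0  1  1  1  1
So g(8) = 1.
For row C, compute g(0), g(1), … with moves {1, 2}:
k:     0  1  2  3  4  5
g(k):  0  1  2  0  1  2
So g(5) = 2.
The value of a disjunctive sum is the nim-sum of the parts.
Combined value = 4 XOR 1 XOR 2 = 7.

7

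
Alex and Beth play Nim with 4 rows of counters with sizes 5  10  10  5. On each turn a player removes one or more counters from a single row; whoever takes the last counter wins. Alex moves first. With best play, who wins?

Beth wins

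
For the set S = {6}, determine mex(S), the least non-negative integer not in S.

0 is not in the set, so the mex is 0.

0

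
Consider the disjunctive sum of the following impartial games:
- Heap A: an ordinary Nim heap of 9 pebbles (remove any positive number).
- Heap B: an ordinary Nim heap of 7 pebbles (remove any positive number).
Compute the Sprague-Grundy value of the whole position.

Heap A is a plain Nim heap of size 9, so its Grundy value is 9.
Heap B is a plain Nim heap of size 7, so its Grundy value is 7.
The value of a disjunctive sum is the nim-sum of the parts.
Combined value = 9 XOR 7 = 14.

14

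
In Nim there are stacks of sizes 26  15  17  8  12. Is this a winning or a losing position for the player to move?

Losing position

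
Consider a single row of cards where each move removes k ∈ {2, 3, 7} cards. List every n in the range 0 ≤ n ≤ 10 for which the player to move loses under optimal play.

0, 1, 5, 6, 10

Grundy values for subtraction set {2, 3, 7}:
g(0) = mex{} = 0
g(1) = mex{} = 0
g(2) = mex{0} = 1
g(3) = mex{0} = 1
g(4) = mex{0,1} = 2
g(5) = mex{1} = 0
g(6) = mex{1,2} = 0
g(7) = mex{0,2} = 1
g(8) = mex{0} = 1
g(9) = mex{0,1} = 2
g(10) = mex{1} = 0
The P-positions (g = 0) in 0..10 are 0, 1, 5, 6, 10.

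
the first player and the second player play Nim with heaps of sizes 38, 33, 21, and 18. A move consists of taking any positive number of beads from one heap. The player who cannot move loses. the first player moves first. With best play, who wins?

Nim-sum: 38 XOR 33 XOR 21 XOR 18 = 0.
The nim-sum is 0, so this is a P-position: the player to move is in a losing position under optimal play; the first player is about to move from it and so loses — the second player wins.

the second player wins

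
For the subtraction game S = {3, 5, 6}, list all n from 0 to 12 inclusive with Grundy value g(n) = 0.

0, 1, 2, 9, 10, 11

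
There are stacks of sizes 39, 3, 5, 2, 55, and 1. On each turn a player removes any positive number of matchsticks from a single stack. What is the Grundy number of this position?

Compute the nim-sum pairwise:
39 ⊕ 3 = 36
36 ⊕ 5 = 33
33 ⊕ 2 = 35
35 ⊕ 55 = 20
20 ⊕ 1 = 21

21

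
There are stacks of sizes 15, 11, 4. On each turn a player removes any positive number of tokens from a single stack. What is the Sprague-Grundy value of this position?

Nim-sum: 15 XOR 11 XOR 4 = 0.

0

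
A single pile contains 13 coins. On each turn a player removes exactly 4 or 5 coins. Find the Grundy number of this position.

Grundy values for subtraction set {4, 5}:
g(0) = mex{} = 0
g(1) = mex{} = 0
g(2) = mex{} = 0
g(3) = mex{} = 0
g(4) = mex{0} = 1
g(5) = mex{0} = 1
g(6) = mex{0} = 1
g(7) = mex{0} = 1
g(8) = mex{0,1} = 2
g(9) = mex{1} = 0
g(10) = mex{1} = 0
g(11) = mex{1} = 0
g(12) = mex{1,2} = 0
g(13) = mex{0,2} = 1
So g(13) = 1.

1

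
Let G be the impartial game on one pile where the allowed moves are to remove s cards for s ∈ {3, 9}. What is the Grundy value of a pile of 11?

Grundy values for subtraction set {3, 9}:
k:     0  1  2  3  4  5  6  7  8  9 10 11
g(k):  0  0  0  1  1  1  0  0  0  1  1  1
So g(11) = 1.

1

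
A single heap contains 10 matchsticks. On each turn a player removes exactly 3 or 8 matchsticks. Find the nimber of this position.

1

Build the Grundy sequence with g(k) = mex{g(k−s) : s ∈ {3, 8}, s ≤ k}:
g(0) = mex{} = 0
g(1) = mex{} = 0
g(2) = mex{} = 0
g(3) = mex{0} = 1
g(4) = mex{0} = 1
g(5) = mex{0} = 1
g(6) = mex{1} = 0
g(7) = mex{1} = 0
g(8) = mex{0,1} = 2
g(9) = mex{0} = 1
g(10) = mex{0} = 1
So g(10) = 1.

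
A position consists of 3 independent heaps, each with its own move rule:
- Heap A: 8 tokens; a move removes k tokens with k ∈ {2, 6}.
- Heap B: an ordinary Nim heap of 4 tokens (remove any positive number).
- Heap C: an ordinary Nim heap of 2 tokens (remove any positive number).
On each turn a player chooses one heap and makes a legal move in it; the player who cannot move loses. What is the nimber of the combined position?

Grundy values for heap A (subtraction set {2, 6}):
k:     0  1  2  3  4  5  6  7  8
g(k):  0  0  1  1  0  0  1  1  0
So g(8) = 0.
Heap B is a plain Nim heap of size 4, so its Grundy value is 4.
Heap C is a plain Nim heap of size 2, so its Grundy value is 2.
The value of a disjunctive sum is the nim-sum of the parts.
Combined value = 0 XOR 4 XOR 2 = 6.

6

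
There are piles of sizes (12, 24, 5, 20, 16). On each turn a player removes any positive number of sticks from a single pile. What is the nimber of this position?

21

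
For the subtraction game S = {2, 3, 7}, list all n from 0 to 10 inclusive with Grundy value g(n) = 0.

Grundy values for subtraction set {2, 3, 7}:
k:     0  1  2  3  4  5  6  7  8  9 10
g(k):  0  0  1  1  2  0  0  1  1  2  0
The P-positions (g = 0) in 0..10 are 0, 1, 5, 6, 10.

0, 1, 5, 6, 10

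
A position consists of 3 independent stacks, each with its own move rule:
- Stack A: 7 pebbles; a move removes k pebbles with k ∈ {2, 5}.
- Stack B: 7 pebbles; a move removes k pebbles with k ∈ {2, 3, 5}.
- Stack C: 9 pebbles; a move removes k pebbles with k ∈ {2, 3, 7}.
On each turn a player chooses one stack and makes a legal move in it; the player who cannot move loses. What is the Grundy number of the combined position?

For stack A, compute g(0), g(1), … with moves {2, 5}:
k:     0  1  2  3  4  5  6  7
g(k):  0  0  1  1  0  2  1  0
So g(7) = 0.
Build the Grundy sequence for stack B with g(k) = mex{g(k−s) : s ∈ {2, 3, 5}, s ≤ k}:
g(0) = mex{} = 0
g(1) = mex{} = 0
g(2) = mex{0} = 1
g(3) = mex{0} = 1
g(4) = mex{0,1} = 2
g(5) = mex{0,1} = 2
g(6) = mex{0,1,2} = 3
g(7) = mex{1,2} = 0
So g(7) = 0.
Grundy values for stack C (subtraction set {2, 3, 7}):
k:     0  1  2  3  4  5  6  7  8  9
g(k):  0  0  1  1  2  0  0  1  1  2
So g(9) = 2.
The value of a disjunctive sum is the nim-sum of the parts.
Combined value = 0 XOR 0 XOR 2 = 2.

2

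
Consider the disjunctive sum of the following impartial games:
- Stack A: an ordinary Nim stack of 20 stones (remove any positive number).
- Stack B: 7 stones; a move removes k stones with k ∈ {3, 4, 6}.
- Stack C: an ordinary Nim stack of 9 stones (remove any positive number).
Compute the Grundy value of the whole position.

31

Stack A is a plain Nim stack of size 20, so its Grundy value is 20.
For stack B, compute g(0), g(1), … with moves {3, 4, 6}:
g(0) = mex{} = 0
g(1) = mex{} = 0
g(2) = mex{} = 0
g(3) = mex{0} = 1
g(4) = mex{0} = 1
g(5) = mex{0} = 1
g(6) = mex{0,1} = 2
g(7) = mex{0,1} = 2
So g(7) = 2.
Stack C is a plain Nim stack of size 9, so its Grundy value is 9.
The value of a disjunctive sum is the nim-sum of the parts.
Combined value = 20 XOR 2 XOR 9 = 31.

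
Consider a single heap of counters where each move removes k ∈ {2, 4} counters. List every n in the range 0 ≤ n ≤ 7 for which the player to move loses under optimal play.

0, 1, 6, 7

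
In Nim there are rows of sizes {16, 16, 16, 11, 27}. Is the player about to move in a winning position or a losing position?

Losing position

Write each in binary and XOR column by column:
  10000  (16)
  10000  (16)
  10000  (16)
  01011  (11)
  11011  (27)
  -----
  00000  (0)
The nim-sum is 0, so this is a P-position: the player to move is in a losing position under optimal play.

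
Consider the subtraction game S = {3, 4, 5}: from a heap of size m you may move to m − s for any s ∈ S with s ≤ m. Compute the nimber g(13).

1

Grundy values for subtraction set {3, 4, 5}:
k:     0  1  2  3  4  5  6  7  8  9 10 11 12 13
g(k):  0  0  0  1  1  1  2  2  0  0  0  1  1  1
So g(13) = 1.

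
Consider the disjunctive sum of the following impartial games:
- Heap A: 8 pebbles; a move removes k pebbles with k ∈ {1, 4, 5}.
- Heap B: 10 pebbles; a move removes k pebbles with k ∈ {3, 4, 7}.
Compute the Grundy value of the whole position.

0

For heap A, compute g(0), g(1), … with moves {1, 4, 5}:
g(0) = mex{} = 0
g(1) = mex{0} = 1
g(2) = mex{1} = 0
g(3) = mex{0} = 1
g(4) = mex{0,1} = 2
g(5) = mex{0,1,2} = 3
g(6) = mex{0,1,3} = 2
g(7) = mex{0,1,2} = 3
g(8) = mex{1,2,3} = 0
So g(8) = 0.
Build the Grundy sequence for heap B with g(k) = mex{g(k−s) : s ∈ {3, 4, 7}, s ≤ k}:
g(0) = mex{} = 0
g(1) = mex{} = 0
g(2) = mex{} = 0
g(3) = mex{0} = 1
g(4) = mex{0} = 1
g(5) = mex{0} = 1
g(6) = mex{0,1} = 2
g(7) = mex{0,1} = 2
g(8) = mex{0,1} = 2
g(9) = mex{0,1,2} = 3
g(10) = mex{1,2} = 0
So g(10) = 0.
The value of a disjunctive sum is the nim-sum of the parts.
Combined value = 0 XOR 0 = 0.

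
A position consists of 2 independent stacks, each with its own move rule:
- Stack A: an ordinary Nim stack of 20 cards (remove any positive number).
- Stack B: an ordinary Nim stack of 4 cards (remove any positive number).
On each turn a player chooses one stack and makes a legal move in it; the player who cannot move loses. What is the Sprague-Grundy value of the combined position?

16

Stack A is a plain Nim stack of size 20, so its Grundy value is 20.
Stack B is a plain Nim stack of size 4, so its Grundy value is 4.
The value of a disjunctive sum is the nim-sum of the parts.
Combined value = 20 XOR 4 = 16.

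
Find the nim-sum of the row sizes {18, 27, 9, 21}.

21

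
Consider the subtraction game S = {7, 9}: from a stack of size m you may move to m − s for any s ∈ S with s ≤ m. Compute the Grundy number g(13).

Build the Grundy sequence with g(k) = mex{g(k−s) : s ∈ {7, 9}, s ≤ k}:
g(0) = mex{} = 0
g(1) = mex{} = 0
g(2) = mex{} = 0
g(3) = mex{} = 0
g(4) = mex{} = 0
g(5) = mex{} = 0
g(6) = mex{} = 0
g(7) = mex{0} = 1
g(8) = mex{0} = 1
g(9) = mex{0} = 1
g(10) = mex{0} = 1
g(11) = mex{0} = 1
g(12) = mex{0} = 1
g(13) = mex{0} = 1
So g(13) = 1.

1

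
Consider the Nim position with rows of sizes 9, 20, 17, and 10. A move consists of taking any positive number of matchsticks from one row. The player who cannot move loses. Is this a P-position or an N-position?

N-position

Nim-sum: 9 XOR 20 XOR 17 XOR 10 = 6.
The nim-sum is 6 ≠ 0, so this is an N-position: the player to move can win.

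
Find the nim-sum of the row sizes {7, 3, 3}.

7

In binary:
  111  (7)
  011  (3)
  011  (3)
  ---
  111  (7)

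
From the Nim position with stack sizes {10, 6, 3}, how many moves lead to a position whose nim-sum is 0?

1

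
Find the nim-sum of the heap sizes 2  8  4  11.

Compute the nim-sum pairwise:
2 XOR 8 = 10
10 XOR 4 = 14
14 XOR 11 = 5

5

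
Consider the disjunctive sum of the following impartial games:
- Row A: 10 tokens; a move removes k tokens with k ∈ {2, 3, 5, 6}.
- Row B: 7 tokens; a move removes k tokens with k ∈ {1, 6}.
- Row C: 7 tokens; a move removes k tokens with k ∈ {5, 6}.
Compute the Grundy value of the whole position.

0

Build the Grundy sequence for row A with g(k) = mex{g(k−s) : s ∈ {2, 3, 5, 6}, s ≤ k}:
k:     0  1  2  3  4  5  6  7  8  9 10
g(k):  0  0  1  1  2  2  3  3  0  0  1
So g(10) = 1.
Grundy values for row B (subtraction set {1, 6}):
g(0) = mex{} = 0
g(1) = mex{0} = 1
g(2) = mex{1} = 0
g(3) = mex{0} = 1
g(4) = mex{1} = 0
g(5) = mex{0} = 1
g(6) = mex{0,1} = 2
g(7) = mex{1,2} = 0
So g(7) = 0.
Build the Grundy sequence for row C with g(k) = mex{g(k−s) : s ∈ {5, 6}, s ≤ k}:
g(0) = mex{} = 0
g(1) = mex{} = 0
g(2) = mex{} = 0
g(3) = mex{} = 0
g(4) = mex{} = 0
g(5) = mex{0} = 1
g(6) = mex{0} = 1
g(7) = mex{0} = 1
So g(7) = 1.
The value of a disjunctive sum is the nim-sum of the parts.
Combined value = 1 XOR 0 XOR 1 = 0.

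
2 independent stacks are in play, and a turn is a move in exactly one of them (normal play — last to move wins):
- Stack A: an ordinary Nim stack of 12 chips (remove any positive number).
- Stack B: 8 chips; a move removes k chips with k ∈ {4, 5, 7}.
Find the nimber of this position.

14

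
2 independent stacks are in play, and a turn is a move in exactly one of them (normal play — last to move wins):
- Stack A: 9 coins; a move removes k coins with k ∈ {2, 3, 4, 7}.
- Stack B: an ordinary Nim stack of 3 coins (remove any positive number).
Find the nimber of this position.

7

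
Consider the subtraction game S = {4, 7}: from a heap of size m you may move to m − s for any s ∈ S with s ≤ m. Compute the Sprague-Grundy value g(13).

0

Build the Grundy sequence with g(k) = mex{g(k−s) : s ∈ {4, 7}, s ≤ k}:
k:     0  1  2  3  4  5  6  7  8  9 10 11 12 13
g(k):  0  0  0  0  1  1  1  1  2  2  2  0  0  0
So g(13) = 0.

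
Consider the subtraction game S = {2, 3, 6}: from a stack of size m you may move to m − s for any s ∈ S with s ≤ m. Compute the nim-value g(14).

0

Grundy values for subtraction set {2, 3, 6}:
k:     0  1  2  3  4  5  6  7  8  9 10 11 12 13 14
g(k):  0  0  1  1  2  0  3  1  2  0  0  1  1  2  0
So g(14) = 0.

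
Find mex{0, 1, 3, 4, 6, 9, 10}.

2

The values 0, 1 are all present; 2 is the first non-negative integer missing from the set.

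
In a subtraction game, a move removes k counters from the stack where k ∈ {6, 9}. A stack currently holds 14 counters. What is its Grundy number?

2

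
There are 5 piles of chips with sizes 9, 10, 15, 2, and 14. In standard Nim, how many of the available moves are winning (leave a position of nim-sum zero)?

0

Nim-sum: 9 XOR 10 XOR 15 XOR 2 XOR 14 = 0.
The nim-sum is already 0, so every move leaves a nonzero nim-sum — there are no winning moves.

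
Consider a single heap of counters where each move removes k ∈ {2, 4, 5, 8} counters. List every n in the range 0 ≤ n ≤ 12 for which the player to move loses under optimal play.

0, 1, 7, 10

Grundy values for subtraction set {2, 4, 5, 8}:
k:     0  1  2  3  4  5  6  7  8  9 10 11 12
g(k):  0  0  1  1  2  2  3  0  4  1  0  2  1
The P-positions (g = 0) in 0..12 are 0, 1, 7, 10.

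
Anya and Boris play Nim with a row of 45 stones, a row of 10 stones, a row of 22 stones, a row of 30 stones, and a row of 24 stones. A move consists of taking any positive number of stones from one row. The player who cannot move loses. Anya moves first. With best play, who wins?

In binary:
  101101  (45)
  001010  (10)
  010110  (22)
  011110  (30)
  011000  (24)
  ------
  110111  (55)
The nim-sum is 55 ≠ 0, so this is an N-position: the player to move can win; Anya has a winning move.

Anya wins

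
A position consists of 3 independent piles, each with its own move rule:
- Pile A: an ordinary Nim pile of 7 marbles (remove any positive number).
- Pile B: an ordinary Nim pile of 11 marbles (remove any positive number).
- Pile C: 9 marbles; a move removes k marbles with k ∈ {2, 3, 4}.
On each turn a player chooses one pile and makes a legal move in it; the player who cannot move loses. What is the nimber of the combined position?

Pile A is a plain Nim pile of size 7, so its Grundy value is 7.
Pile B is a plain Nim pile of size 11, so its Grundy value is 11.
Build the Grundy sequence for pile C with g(k) = mex{g(k−s) : s ∈ {2, 3, 4}, s ≤ k}:
k:     0  1  2  3  4  5  6  7  8  9
g(k):  0  0  1  1  2  2  0  0  1  1
So g(9) = 1.
By the Sprague-Grundy theorem, the Grundy value of a sum of independent games is the XOR of the component values.
Combined value = 7 ⊕ 11 ⊕ 1 = 13.

13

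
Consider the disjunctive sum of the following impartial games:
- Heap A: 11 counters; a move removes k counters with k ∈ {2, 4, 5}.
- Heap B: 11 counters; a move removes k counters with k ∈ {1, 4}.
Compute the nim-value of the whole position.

3

Grundy values for heap A (subtraction set {2, 4, 5}):
g(0) = mex{} = 0
g(1) = mex{} = 0
g(2) = mex{0} = 1
g(3) = mex{0} = 1
g(4) = mex{0,1} = 2
g(5) = mex{0,1} = 2
g(6) = mex{0,1,2} = 3
g(7) = mex{1,2} = 0
g(8) = mex{1,2,3} = 0
g(9) = mex{0,2} = 1
g(10) = mex{0,2,3} = 1
g(11) = mex{0,1,3} = 2
So g(11) = 2.
For heap B, compute g(0), g(1), … with moves {1, 4}:
g(0) = mex{} = 0
g(1) = mex{0} = 1
g(2) = mex{1} = 0
g(3) = mex{0} = 1
g(4) = mex{0,1} = 2
g(5) = mex{1,2} = 0
g(6) = mex{0} = 1
g(7) = mex{1} = 0
g(8) = mex{0,2} = 1
g(9) = mex{0,1} = 2
g(10) = mex{1,2} = 0
g(11) = mex{0} = 1
So g(11) = 1.
By the Sprague-Grundy theorem, the Grundy value of a sum of independent games is the XOR of the component values.
Combined value = 2 ⊕ 1 = 3.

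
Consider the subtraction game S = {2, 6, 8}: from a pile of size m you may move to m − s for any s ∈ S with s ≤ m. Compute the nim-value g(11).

Compute g(0), g(1), … for moves {2, 6, 8}:
g(0) = mex{} = 0
g(1) = mex{} = 0
g(2) = mex{0} = 1
g(3) = mex{0} = 1
g(4) = mex{1} = 0
g(5) = mex{1} = 0
g(6) = mex{0} = 1
g(7) = mex{0} = 1
g(8) = mex{0,1} = 2
g(9) = mex{0,1} = 2
g(10) = mex{0,1,2} = 3
g(11) = mex{0,1,2} = 3
So g(11) = 3.

3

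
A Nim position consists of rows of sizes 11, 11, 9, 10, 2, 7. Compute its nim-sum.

In binary:
  1011  (11)
  1011  (11)
  1001  (9)
  1010  (10)
  0010  (2)
  0111  (7)
  ----
  0110  (6)

6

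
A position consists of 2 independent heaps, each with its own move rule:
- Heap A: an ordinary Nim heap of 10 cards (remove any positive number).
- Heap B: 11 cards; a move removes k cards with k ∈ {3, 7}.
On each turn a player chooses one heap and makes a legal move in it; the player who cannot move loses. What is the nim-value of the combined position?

10

Heap A is a plain Nim heap of size 10, so its Grundy value is 10.
Build the Grundy sequence for heap B with g(k) = mex{g(k−s) : s ∈ {3, 7}, s ≤ k}:
k:     0  1  2  3  4  5  6  7  8  9 10 11
g(k):  0  0  0  1  1  1  0  2  2  1  0  0
So g(11) = 0.
The value of a disjunctive sum is the nim-sum of the parts.
Combined value = 10 ⊕ 0 = 10.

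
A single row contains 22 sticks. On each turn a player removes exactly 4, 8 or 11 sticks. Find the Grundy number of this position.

1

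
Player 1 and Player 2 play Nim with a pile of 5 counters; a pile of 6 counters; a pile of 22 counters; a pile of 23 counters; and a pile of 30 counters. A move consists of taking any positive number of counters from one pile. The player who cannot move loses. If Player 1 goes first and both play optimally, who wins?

Player 1 wins

Bitwise XOR of the heap sizes:
  00101  (5)
  00110  (6)
  10110  (22)
  10111  (23)
  11110  (30)
  -----
  11100  (28)
The nim-sum is 28 ≠ 0, so this is an N-position: the player to move can win; Player 1 has a winning move.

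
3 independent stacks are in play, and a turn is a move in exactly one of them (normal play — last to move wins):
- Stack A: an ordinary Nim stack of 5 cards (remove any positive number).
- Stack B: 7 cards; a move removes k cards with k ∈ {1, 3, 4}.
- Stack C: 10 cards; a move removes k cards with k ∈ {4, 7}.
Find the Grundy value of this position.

7

Stack A is a plain Nim stack of size 5, so its Grundy value is 5.
Grundy values for stack B (subtraction set {1, 3, 4}):
g(0) = mex{} = 0
g(1) = mex{0} = 1
g(2) = mex{1} = 0
g(3) = mex{0} = 1
g(4) = mex{0,1} = 2
g(5) = mex{0,1,2} = 3
g(6) = mex{0,1,3} = 2
g(7) = mex{1,2} = 0
So g(7) = 0.
Build the Grundy sequence for stack C with g(k) = mex{g(k−s) : s ∈ {4, 7}, s ≤ k}:
k:     0  1  2  3  4  5  6  7  8  9 10
g(k):  0  0  0  0  1  1  1  1  2  2  2
So g(10) = 2.
By the Sprague-Grundy theorem, the Grundy value of a sum of independent games is the XOR of the component values.
Combined value = 5 ⊕ 0 ⊕ 2 = 7.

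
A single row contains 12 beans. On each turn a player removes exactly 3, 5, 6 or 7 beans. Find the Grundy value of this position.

0

Build the Grundy sequence with g(k) = mex{g(k−s) : s ∈ {3, 5, 6, 7}, s ≤ k}:
g(0) = mex{} = 0
g(1) = mex{} = 0
g(2) = mex{} = 0
g(3) = mex{0} = 1
g(4) = mex{0} = 1
g(5) = mex{0} = 1
g(6) = mex{0,1} = 2
g(7) = mex{0,1} = 2
g(8) = mex{0,1} = 2
g(9) = mex{0,1,2} = 3
g(10) = mex{1,2} = 0
g(11) = mex{1,2} = 0
g(12) = mex{1,2,3} = 0
So g(12) = 0.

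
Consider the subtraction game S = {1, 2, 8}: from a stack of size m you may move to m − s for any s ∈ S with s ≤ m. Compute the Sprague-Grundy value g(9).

Compute g(0), g(1), … for moves {1, 2, 8}:
g(0) = mex{} = 0
g(1) = mex{0} = 1
g(2) = mex{0,1} = 2
g(3) = mex{1,2} = 0
g(4) = mex{0,2} = 1
g(5) = mex{0,1} = 2
g(6) = mex{1,2} = 0
g(7) = mex{0,2} = 1
g(8) = mex{0,1} = 2
g(9) = mex{1,2} = 0
So g(9) = 0.

0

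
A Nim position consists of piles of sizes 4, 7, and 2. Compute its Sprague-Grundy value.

1

Compute the nim-sum pairwise:
4 ^ 7 = 3
3 ^ 2 = 1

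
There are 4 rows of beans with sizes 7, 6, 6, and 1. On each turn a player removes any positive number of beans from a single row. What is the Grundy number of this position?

6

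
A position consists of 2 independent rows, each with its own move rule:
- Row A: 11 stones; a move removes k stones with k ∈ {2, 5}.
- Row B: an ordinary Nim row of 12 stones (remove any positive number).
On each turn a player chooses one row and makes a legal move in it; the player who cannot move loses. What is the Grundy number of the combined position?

12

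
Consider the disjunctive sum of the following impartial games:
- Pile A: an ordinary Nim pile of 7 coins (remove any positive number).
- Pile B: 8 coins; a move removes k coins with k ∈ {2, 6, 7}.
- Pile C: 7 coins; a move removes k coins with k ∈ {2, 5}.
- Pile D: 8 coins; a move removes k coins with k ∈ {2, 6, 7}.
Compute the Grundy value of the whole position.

7

Pile A is a plain Nim pile of size 7, so its Grundy value is 7.
Grundy values for pile B (subtraction set {2, 6, 7}):
g(0) = mex{} = 0
g(1) = mex{} = 0
g(2) = mex{0} = 1
g(3) = mex{0} = 1
g(4) = mex{1} = 0
g(5) = mex{1} = 0
g(6) = mex{0} = 1
g(7) = mex{0} = 1
g(8) = mex{0,1} = 2
So g(8) = 2.
Grundy values for pile C (subtraction set {2, 5}):
k:     0  1  2  3  4  5  6  7
g(k):  0  0  1  1  0  2  1  0
So g(7) = 0.
Grundy values for pile D (subtraction set {2, 6, 7}):
k:     0  1  2  3  4  5  6  7  8
g(k):  0  0  1  1  0  0  1  1  2
So g(8) = 2.
By the Sprague-Grundy theorem, the Grundy value of a sum of independent games is the XOR of the component values.
Combined value = 7 ⊕ 2 ⊕ 0 ⊕ 2 = 7.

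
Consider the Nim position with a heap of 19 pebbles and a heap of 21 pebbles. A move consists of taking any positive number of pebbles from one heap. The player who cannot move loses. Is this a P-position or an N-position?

N-position

Compute the nim-sum pairwise:
19 ⊕ 21 = 6
The nim-sum is 6 ≠ 0, so this is an N-position: the player to move can win.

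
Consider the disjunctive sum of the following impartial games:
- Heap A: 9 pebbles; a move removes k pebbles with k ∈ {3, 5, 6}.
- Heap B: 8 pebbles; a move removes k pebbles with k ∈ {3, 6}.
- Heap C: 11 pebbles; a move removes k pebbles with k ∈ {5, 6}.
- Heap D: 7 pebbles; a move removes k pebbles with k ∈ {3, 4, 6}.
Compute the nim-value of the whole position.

0

For heap A, compute g(0), g(1), … with moves {3, 5, 6}:
k:     0  1  2  3  4  5  6  7  8  9
g(k):  0  0  0  1  1  1  2  2  2  0
So g(9) = 0.
Grundy values for heap B (subtraction set {3, 6}):
g(0) = mex{} = 0
g(1) = mex{} = 0
g(2) = mex{} = 0
g(3) = mex{0} = 1
g(4) = mex{0} = 1
g(5) = mex{0} = 1
g(6) = mex{0,1} = 2
g(7) = mex{0,1} = 2
g(8) = mex{0,1} = 2
So g(8) = 2.
For heap C, compute g(0), g(1), … with moves {5, 6}:
k:     0  1  2  3  4  5  6  7  8  9 10 11
g(k):  0  0  0  0  0  1  1  1  1  1  2  0
So g(11) = 0.
Grundy values for heap D (subtraction set {3, 4, 6}):
g(0) = mex{} = 0
g(1) = mex{} = 0
g(2) = mex{} = 0
g(3) = mex{0} = 1
g(4) = mex{0} = 1
g(5) = mex{0} = 1
g(6) = mex{0,1} = 2
g(7) = mex{0,1} = 2
So g(7) = 2.
The value of a disjunctive sum is the nim-sum of the parts.
Combined value = 0 XOR 2 XOR 0 XOR 2 = 0.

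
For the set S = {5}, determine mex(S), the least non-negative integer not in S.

0

0 is not in the set, so the mex is 0.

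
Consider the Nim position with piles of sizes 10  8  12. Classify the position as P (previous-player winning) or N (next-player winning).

N-position

Write each in binary and XOR column by column:
  1010  (10)
  1000  (8)
  1100  (12)
  ----
  1110  (14)
The nim-sum is 14 ≠ 0, so this is an N-position: the player to move can win.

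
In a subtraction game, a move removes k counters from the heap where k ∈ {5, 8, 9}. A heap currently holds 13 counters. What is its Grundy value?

Build the Grundy sequence with g(k) = mex{g(k−s) : s ∈ {5, 8, 9}, s ≤ k}:
k:     0  1  2  3  4  5  6  7  8  9 10 11 12 13
g(k):  0  0  0  0  0  1  1  1  1  1  2  2  2  2
So g(13) = 2.

2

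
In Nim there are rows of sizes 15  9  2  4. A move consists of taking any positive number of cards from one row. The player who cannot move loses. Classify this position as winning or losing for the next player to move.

Losing position

Nim-sum: 15 ^ 9 ^ 2 ^ 4 = 0.
The nim-sum is 0, so this is a P-position: the player to move is in a losing position under optimal play.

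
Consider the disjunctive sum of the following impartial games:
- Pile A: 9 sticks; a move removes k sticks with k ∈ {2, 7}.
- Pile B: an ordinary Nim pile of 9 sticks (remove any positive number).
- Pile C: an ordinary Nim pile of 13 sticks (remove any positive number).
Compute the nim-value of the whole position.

4

For pile A, compute g(0), g(1), … with moves {2, 7}:
k:     0  1  2  3  4  5  6  7  8  9
g(k):  0  0  1  1  0  0  1  1  2  0
So g(9) = 0.
Pile B is a plain Nim pile of size 9, so its Grundy value is 9.
Pile C is a plain Nim pile of size 13, so its Grundy value is 13.
The value of a disjunctive sum is the nim-sum of the parts.
Combined value = 0 ⊕ 9 ⊕ 13 = 4.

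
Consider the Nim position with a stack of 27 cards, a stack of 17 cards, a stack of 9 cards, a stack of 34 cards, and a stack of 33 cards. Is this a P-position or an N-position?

Compute the nim-sum pairwise:
27 XOR 17 = 10
10 XOR 9 = 3
3 XOR 34 = 33
33 XOR 33 = 0
The nim-sum is 0, so this is a P-position: the player to move is in a losing position under optimal play.

P-position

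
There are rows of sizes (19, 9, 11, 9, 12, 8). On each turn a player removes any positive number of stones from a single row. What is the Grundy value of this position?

28

Nim-sum: 19 ^ 9 ^ 11 ^ 9 ^ 12 ^ 8 = 28.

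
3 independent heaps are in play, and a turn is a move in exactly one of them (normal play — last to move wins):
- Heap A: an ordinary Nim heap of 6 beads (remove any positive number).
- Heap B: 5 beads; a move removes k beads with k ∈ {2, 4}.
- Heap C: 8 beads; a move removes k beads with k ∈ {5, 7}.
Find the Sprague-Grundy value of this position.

5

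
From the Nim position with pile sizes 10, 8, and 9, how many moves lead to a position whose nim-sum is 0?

Compute the nim-sum pairwise:
10 ^ 8 = 2
2 ^ 9 = 11
The overall nim-sum is X = 11. A pile of size p has a winning move iff p XOR X < p (reduce it to p XOR X).
  10: 10 XOR 11 = 1 < 10 — winning move (to 1).
  8: 8 XOR 11 = 3 < 8 — winning move (to 3).
  9: 9 XOR 11 = 2 < 9 — winning move (to 2).
That gives 3 winning moves.

3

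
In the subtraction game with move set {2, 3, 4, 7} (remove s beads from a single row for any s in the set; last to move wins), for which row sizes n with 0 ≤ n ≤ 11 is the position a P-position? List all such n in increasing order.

0, 1, 6, 11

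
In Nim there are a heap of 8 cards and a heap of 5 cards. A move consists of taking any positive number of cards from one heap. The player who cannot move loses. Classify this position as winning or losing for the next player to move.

Compute the nim-sum pairwise:
8 XOR 5 = 13
The nim-sum is 13 ≠ 0, so this is an N-position: the player to move can win.

Winning position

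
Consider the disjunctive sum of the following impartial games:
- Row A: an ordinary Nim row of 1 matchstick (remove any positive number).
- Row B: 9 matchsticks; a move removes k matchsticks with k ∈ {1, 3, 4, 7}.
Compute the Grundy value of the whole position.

0

Row A is a plain Nim row of size 1, so its Grundy value is 1.
Grundy values for row B (subtraction set {1, 3, 4, 7}):
k:     0  1  2  3  4  5  6  7  8  9
g(k):  0  1  0  1  2  3  2  3  0  1
So g(9) = 1.
The value of a disjunctive sum is the nim-sum of the parts.
Combined value = 1 XOR 1 = 0.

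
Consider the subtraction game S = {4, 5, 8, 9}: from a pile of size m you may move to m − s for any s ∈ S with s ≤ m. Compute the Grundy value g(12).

3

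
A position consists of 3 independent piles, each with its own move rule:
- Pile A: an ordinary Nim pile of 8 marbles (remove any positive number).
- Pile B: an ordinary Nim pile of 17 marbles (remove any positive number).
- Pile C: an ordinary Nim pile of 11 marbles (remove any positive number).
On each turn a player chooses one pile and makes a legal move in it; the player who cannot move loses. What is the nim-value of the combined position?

Pile A is a plain Nim pile of size 8, so its Grundy value is 8.
Pile B is a plain Nim pile of size 17, so its Grundy value is 17.
Pile C is a plain Nim pile of size 11, so its Grundy value is 11.
By the Sprague-Grundy theorem, the Grundy value of a sum of independent games is the XOR of the component values.
Combined value = 8 XOR 17 XOR 11 = 18.

18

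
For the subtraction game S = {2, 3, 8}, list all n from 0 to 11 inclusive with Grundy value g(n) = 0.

0, 1, 5, 6, 10, 11

Grundy values for subtraction set {2, 3, 8}:
k:     0  1  2  3  4  5  6  7  8  9 10 11
g(k):  0  0  1  1  2  0  0  1  1  2  0  0
The P-positions (g = 0) in 0..11 are 0, 1, 5, 6, 10, 11.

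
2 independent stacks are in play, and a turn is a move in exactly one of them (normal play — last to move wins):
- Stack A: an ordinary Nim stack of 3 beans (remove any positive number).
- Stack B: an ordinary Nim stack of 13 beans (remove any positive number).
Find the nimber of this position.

14

Stack A is a plain Nim stack of size 3, so its Grundy value is 3.
Stack B is a plain Nim stack of size 13, so its Grundy value is 13.
The value of a disjunctive sum is the nim-sum of the parts.
Combined value = 3 ⊕ 13 = 14.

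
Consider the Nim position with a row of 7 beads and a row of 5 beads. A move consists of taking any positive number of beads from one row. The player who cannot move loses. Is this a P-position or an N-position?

N-position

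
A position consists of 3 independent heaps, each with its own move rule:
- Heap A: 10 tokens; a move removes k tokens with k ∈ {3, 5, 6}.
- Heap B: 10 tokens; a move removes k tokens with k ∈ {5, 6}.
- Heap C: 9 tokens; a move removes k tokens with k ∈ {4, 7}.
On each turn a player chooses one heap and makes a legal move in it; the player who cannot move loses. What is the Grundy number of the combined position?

For heap A, compute g(0), g(1), … with moves {3, 5, 6}:
k:     0  1  2  3  4  5  6  7  8  9 10
g(k):  0  0  0  1  1  1  2  2  2  0  0
So g(10) = 0.
Build the Grundy sequence for heap B with g(k) = mex{g(k−s) : s ∈ {5, 6}, s ≤ k}:
g(0) = mex{} = 0
g(1) = mex{} = 0
g(2) = mex{} = 0
g(3) = mex{} = 0
g(4) = mex{} = 0
g(5) = mex{0} = 1
g(6) = mex{0} = 1
g(7) = mex{0} = 1
g(8) = mex{0} = 1
g(9) = mex{0} = 1
g(10) = mex{0,1} = 2
So g(10) = 2.
Build the Grundy sequence for heap C with g(k) = mex{g(k−s) : s ∈ {4, 7}, s ≤ k}:
g(0) = mex{} = 0
g(1) = mex{} = 0
g(2) = mex{} = 0
g(3) = mex{} = 0
g(4) = mex{0} = 1
g(5) = mex{0} = 1
g(6) = mex{0} = 1
g(7) = mex{0} = 1
g(8) = mex{0,1} = 2
g(9) = mex{0,1} = 2
So g(9) = 2.
By the Sprague-Grundy theorem, the Grundy value of a sum of independent games is the XOR of the component values.
Combined value = 0 XOR 2 XOR 2 = 0.

0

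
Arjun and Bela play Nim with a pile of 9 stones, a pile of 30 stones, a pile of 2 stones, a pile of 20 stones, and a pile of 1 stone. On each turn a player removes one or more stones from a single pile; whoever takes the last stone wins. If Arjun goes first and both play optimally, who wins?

In binary:
  01001  (9)
  11110  (30)
  00010  (2)
  10100  (20)
  00001  (1)
  -----
  00000  (0)
The nim-sum is 0, so this is a P-position: the player to move is in a losing position under optimal play; Arjun is about to move from it and so loses — Bela wins.

Bela wins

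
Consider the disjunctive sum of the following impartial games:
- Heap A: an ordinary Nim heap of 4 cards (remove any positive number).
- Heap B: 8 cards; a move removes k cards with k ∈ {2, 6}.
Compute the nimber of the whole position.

Heap A is a plain Nim heap of size 4, so its Grundy value is 4.
Grundy values for heap B (subtraction set {2, 6}):
g(0) = mex{} = 0
g(1) = mex{} = 0
g(2) = mex{0} = 1
g(3) = mex{0} = 1
g(4) = mex{1} = 0
g(5) = mex{1} = 0
g(6) = mex{0} = 1
g(7) = mex{0} = 1
g(8) = mex{1} = 0
So g(8) = 0.
The value of a disjunctive sum is the nim-sum of the parts.
Combined value = 4 ⊕ 0 = 4.

4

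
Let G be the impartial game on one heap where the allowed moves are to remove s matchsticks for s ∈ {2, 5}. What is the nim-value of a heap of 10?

Build the Grundy sequence with g(k) = mex{g(k−s) : s ∈ {2, 5}, s ≤ k}:
k:     0  1  2  3  4  5  6  7  8  9 10
g(k):  0  0  1  1  0  2  1  0  0  1  1
So g(10) = 1.

1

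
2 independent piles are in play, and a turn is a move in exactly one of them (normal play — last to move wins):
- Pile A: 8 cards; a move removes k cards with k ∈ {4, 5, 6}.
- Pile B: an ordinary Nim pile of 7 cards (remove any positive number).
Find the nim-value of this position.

5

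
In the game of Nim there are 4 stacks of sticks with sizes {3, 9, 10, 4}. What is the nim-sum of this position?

4

Nim-sum: 3 ⊕ 9 ⊕ 10 ⊕ 4 = 4.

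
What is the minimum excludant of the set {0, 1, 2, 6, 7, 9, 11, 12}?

3

The values 0, 1, 2 are all present; 3 is the first non-negative integer missing from the set.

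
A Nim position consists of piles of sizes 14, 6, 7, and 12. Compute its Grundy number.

3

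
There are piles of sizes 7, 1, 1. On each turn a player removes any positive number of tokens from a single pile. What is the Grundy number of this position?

In binary:
  111  (7)
  001  (1)
  001  (1)
  ---
  111  (7)

7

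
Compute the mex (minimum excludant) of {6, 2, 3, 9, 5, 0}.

1

0 is in the set but 1 is not, so the mex is 1.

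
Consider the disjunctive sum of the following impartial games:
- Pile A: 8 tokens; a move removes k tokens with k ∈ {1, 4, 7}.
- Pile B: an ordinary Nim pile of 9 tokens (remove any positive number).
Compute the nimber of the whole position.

9

Build the Grundy sequence for pile A with g(k) = mex{g(k−s) : s ∈ {1, 4, 7}, s ≤ k}:
g(0) = mex{} = 0
g(1) = mex{0} = 1
g(2) = mex{1} = 0
g(3) = mex{0} = 1
g(4) = mex{0,1} = 2
g(5) = mex{1,2} = 0
g(6) = mex{0} = 1
g(7) = mex{0,1} = 2
g(8) = mex{1,2} = 0
So g(8) = 0.
Pile B is a plain Nim pile of size 9, so its Grundy value is 9.
By the Sprague-Grundy theorem, the Grundy value of a sum of independent games is the XOR of the component values.
Combined value = 0 XOR 9 = 9.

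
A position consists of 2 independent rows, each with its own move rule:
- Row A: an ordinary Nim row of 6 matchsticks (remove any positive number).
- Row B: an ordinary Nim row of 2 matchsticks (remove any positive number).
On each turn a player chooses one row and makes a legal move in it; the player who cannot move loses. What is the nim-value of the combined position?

4

Row A is a plain Nim row of size 6, so its Grundy value is 6.
Row B is a plain Nim row of size 2, so its Grundy value is 2.
By the Sprague-Grundy theorem, the Grundy value of a sum of independent games is the XOR of the component values.
Combined value = 6 XOR 2 = 4.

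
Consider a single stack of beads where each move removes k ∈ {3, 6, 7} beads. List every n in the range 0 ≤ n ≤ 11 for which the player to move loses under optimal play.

Grundy values for subtraction set {3, 6, 7}:
g(0) = mex{} = 0
g(1) = mex{} = 0
g(2) = mex{} = 0
g(3) = mex{0} = 1
g(4) = mex{0} = 1
g(5) = mex{0} = 1
g(6) = mex{0,1} = 2
g(7) = mex{0,1} = 2
g(8) = mex{0,1} = 2
g(9) = mex{0,1,2} = 3
g(10) = mex{1,2} = 0
g(11) = mex{1,2} = 0
The P-positions (g = 0) in 0..11 are 0, 1, 2, 10, 11.

0, 1, 2, 10, 11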